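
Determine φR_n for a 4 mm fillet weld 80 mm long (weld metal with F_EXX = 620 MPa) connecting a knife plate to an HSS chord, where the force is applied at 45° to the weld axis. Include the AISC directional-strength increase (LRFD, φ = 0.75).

t_e = 0.707 × 4 = 2.828 mm; A_we = 2.828 × 80 = 226.2 mm².
Directional factor: 1.0 + 0.5 sin^1.5(45°) = 1.297.
F_nw = 0.6 × 620 × 1.297 = 482.6 MPa.
φR_n = 0.75 × 482.6 × 226.2 × 10⁻³ = 81.89 kN.

φR_n ≈ 81.9 kN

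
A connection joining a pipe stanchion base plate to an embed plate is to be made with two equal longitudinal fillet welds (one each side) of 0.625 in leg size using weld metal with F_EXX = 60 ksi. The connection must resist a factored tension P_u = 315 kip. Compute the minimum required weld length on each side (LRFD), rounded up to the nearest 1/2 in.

L = 13.5 in on each side

Throat t_e = 0.707 × 0.625 = 0.4419 in.
φr_n = 0.75 × 0.6 × 60 × 0.4419 = 11.93 kip/in.
L_req = P_u / φr_n = 315 / 11.93 = 26.4 in total.
Per side: 26.4 / 2 = 13.2 in.
Round up → use L = 13.5 in on each side.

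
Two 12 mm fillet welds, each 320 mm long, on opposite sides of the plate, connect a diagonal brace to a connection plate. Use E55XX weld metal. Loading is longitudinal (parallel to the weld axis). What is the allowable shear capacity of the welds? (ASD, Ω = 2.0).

E55XX → F_EXX = 550 MPa.
Effective throat t_e = 0.707 × 12 = 8.484 mm.
Total length L = 640 mm; A_we = 8.484 × 640 = 5430 mm².
F_nw = 0.6 F_EXX = 0.6 × 550 = 330 MPa.
R_n = 330 × 5430 × 10⁻³ = 1792 kN; R_n/Ω = 1792/2.0 = 895.9 kN.

R_n/Ω ≈ 896 kN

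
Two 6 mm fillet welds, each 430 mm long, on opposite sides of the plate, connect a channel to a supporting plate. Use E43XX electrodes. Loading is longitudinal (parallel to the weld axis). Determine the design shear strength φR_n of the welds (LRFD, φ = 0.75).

E43XX → F_EXX = 430 MPa.
Effective throat t_e = 0.707 × 6 = 4.242 mm.
Total length L = 860 mm; A_we = 4.242 × 860 = 3648 mm².
F_nw = 0.6 F_EXX = 0.6 × 430 = 258 MPa.
φR_n = 0.75 × 258 × 3648 × 10⁻³ = 705.9 kN.

φR_n ≈ 706 kN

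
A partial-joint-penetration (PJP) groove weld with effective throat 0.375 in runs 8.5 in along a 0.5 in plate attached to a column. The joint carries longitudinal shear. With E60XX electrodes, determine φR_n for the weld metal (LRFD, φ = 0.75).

φR_n ≈ 86.1 kip

E60XX → F_EXX = 60 ksi.
Effective throat (given) t_e = 0.375 in.
A_we = 0.375 × 8.5 = 3.188 in².
F_nw = 0.6 F_EXX = 36 ksi.
φR_n = 0.75 × 36 × 3.188 = 86.06 kip.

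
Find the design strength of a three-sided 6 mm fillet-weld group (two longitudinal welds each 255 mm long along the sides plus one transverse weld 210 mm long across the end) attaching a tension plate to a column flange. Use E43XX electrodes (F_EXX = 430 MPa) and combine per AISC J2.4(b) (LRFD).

φR_n ≈ 614 kN

t_e = 0.707 × 6 = 4.242 mm.
R_nwl = 0.6 × 430 × 4.242 × 510 × 10⁻³ = 558.2 kN (longitudinal, 2 welds).
R_nwt = 0.6 × 430 × 4.242 × 210 × 10⁻³ = 229.8 kN (transverse, base value).
(i) R_nwl + R_nwt = 788 kN; (ii) 0.85 R_nwl + 1.5 R_nwt = 819.2 kN.
R_n = max = 819.2 kN [governs: (ii)]; φR_n = 614.4 kN.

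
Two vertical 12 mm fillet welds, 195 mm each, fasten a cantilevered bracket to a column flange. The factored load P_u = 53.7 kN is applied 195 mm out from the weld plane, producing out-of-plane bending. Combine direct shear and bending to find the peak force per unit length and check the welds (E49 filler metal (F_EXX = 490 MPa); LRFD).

L_w = 2 × 195 = 390 mm; section modulus (unit throat) S = 2 × L²/6 = 12680 mm².
Direct shear f_v = P/L_w = 53.7×10³/390 = 137.7 N/mm.
Moment M = P × e = 53.7×10³ × 195 = 10472000 N·mm; bending f_b = M/S = 826.2 N/mm.
f_max = √(f_v² + f_b²) = √(137.7² + 826.2²) = 837.5 N/mm.
φr_n = 0.75 × 0.6 × 490 × (0.707 × 12) = 1871 N/mm → adequate.

f_max ≈ 838 N/mm; adequate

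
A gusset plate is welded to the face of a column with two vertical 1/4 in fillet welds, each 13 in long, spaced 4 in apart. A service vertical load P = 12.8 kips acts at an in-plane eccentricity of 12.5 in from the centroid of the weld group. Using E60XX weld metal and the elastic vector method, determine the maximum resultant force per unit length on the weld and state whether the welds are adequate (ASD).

E60XX → F_EXX = 60 ksi.
Total weld length L_w = 26 in. Treat welds as unit-width lines.
Polar moment about centroid: J = 2[d³/12 + d(b/2)²] = 2[13³/12 + 13×2²] = 470.2 in³.
Direct shear f_v = P/L_w = 12.8 / 26 = 0.4923 kip/in (vertical).
Torsion M = P·e = 12.8 × 12.5 = 160 kip·in.
Critical point at (x, y) = (2, 6.5) from centroid. f_tx = M·y/J = 2.212 kip/in; f_ty = M·x/J = 0.6806 kip/in.
Resultant f_max = √[f_tx² + (f_v + f_ty)²] = √[2.212² + (0.4923 + 0.6806)²] = 2.504 kip/in.
Capacity per unit length: r_n/Ω = (1/2.0) × 0.6 × 60 × (0.707 × 0.25) = 3.181 kip/in.
2.504 ≤ 3.181 → adequate.

f_max ≈ 2.5 kip/in; adequate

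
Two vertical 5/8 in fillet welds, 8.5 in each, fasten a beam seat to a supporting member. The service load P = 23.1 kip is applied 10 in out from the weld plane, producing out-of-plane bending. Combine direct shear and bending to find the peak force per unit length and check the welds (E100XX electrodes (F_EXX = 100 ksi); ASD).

f_max ≈ 9.69 kip/in; adequate

L_w = 2 × 8.5 = 17 in; section modulus (unit throat) S = 2 × L²/6 = 24.08 in².
Direct shear f_v = P/L_w = 23.1/17 = 1.359 kip/in.
Moment M = P × e = 23.1 × 10 = 231 kip·in; bending f_b = M/S = 9.592 kip/in.
f_max = √(f_v² + f_b²) = √(1.359² + 9.592²) = 9.687 kip/in.
r_n/Ω = (1/2.0) × 0.6 × 100 × (0.707 × 0.625) = 13.26 kip/in → adequate.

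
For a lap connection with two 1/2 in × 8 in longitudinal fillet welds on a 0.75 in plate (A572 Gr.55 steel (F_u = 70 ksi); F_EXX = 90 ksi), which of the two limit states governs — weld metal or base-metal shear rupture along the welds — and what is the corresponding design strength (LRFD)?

φR_n ≈ 229 kips (weld metal governs)

t_e = 0.707 × 0.5 = 0.3535 in; L = 16 in.
Weld metal: φR_n = 0.75 × 0.6 × 90 × 0.3535 × 16 = 229.1 kips.
Base metal (shear rupture): φR_n = 0.75 × 0.6 × 70 × 0.75 × 16 = 378 kips.
Governing: weld metal.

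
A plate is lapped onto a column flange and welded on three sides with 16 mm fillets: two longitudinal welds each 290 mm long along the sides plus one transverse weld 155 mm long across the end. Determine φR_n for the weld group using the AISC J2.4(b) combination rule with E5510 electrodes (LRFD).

φR_n ≈ 2060 kN

E55XX → F_EXX = 550 MPa.
t_e = 0.707 × 16 = 11.31 mm.
R_nwl = 0.6 × 550 × 11.31 × 580 × 10⁻³ = 2165 kN (longitudinal, 2 welds).
R_nwt = 0.6 × 550 × 11.31 × 155 × 10⁻³ = 578.6 kN (transverse, base value).
(i) R_nwl + R_nwt = 2744 kN; (ii) 0.85 R_nwl + 1.5 R_nwt = 2708 kN.
R_n = max = 2744 kN [governs: (i)]; φR_n = 2058 kN.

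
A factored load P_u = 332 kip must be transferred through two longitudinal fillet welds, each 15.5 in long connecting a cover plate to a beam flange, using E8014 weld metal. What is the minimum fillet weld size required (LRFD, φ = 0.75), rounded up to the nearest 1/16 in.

w = 7/16 in

E80XX → F_EXX = 80 ksi.
Total weld length L = 31 in.
Required throat t_e = P_u / (φ × 0.6 F_EXX × L) = 332 / (0.75 × 0.6 × 80 × 31) = 0.2975 in.
Required leg w = t_e / 0.707 = 0.4208 in → use 7/16 in.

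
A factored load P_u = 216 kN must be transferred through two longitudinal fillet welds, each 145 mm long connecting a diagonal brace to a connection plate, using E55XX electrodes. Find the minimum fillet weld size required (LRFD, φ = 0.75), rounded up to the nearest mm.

w = 5 mm

E55XX → F_EXX = 550 MPa.
Total weld length L = 290 mm.
Required throat t_e = P_u / (φ × 0.6 F_EXX × L) = 216 / (0.75 × 0.6 × 550 × 290 × 10⁻³) = 3.009 mm.
Required leg w = t_e / 0.707 = 4.257 mm → use 5 mm.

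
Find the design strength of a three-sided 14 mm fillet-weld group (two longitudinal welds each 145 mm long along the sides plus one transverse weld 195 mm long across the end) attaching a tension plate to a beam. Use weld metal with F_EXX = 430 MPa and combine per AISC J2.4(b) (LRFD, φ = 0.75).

φR_n ≈ 1030 kN

t_e = 0.707 × 14 = 9.898 mm.
R_nwl = 0.6 × 430 × 9.898 × 290 × 10⁻³ = 740.6 kN (longitudinal, 2 welds).
R_nwt = 0.6 × 430 × 9.898 × 195 × 10⁻³ = 498 kN (transverse, base value).
(i) R_nwl + R_nwt = 1239 kN; (ii) 0.85 R_nwl + 1.5 R_nwt = 1376 kN.
R_n = max = 1376 kN [governs: (ii)]; φR_n = 1032 kN.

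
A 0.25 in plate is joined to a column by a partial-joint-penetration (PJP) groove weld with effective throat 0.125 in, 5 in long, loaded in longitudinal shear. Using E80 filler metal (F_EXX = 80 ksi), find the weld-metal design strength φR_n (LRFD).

φR_n ≈ 22.5 kips

Effective throat (given) t_e = 0.125 in.
A_we = 0.125 × 5 = 0.625 in².
F_nw = 0.6 F_EXX = 48 ksi.
φR_n = 0.75 × 48 × 0.625 = 22.5 kips.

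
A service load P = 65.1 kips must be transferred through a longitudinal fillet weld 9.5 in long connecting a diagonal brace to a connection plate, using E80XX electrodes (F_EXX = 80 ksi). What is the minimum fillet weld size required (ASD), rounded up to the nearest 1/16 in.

Total weld length L = 9.5 in.
Required throat t_e = P × Ω / (0.6 F_EXX × L) = 65.1 × 2.0 / (0.6 × 80 × 9.5) = 0.2855 in.
Required leg w = t_e / 0.707 = 0.4039 in → use 7/16 in.

w = 7/16 in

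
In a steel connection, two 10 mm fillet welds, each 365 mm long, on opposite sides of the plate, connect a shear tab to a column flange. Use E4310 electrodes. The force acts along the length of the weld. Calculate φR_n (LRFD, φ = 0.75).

E43XX → F_EXX = 430 MPa.
Effective throat t_e = 0.707 × 10 = 7.07 mm.
Total length L = 730 mm; A_we = 7.07 × 730 = 5161 mm².
F_nw = 0.6 F_EXX = 0.6 × 430 = 258 MPa.
φR_n = 0.75 × 258 × 5161 × 10⁻³ = 998.7 kN.

φR_n ≈ 999 kN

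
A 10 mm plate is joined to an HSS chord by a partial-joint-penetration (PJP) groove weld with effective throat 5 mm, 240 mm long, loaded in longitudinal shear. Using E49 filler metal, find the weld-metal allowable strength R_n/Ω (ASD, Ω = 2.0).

R_n/Ω ≈ 176 kN

E49XX → F_EXX = 490 MPa.
Effective throat (given) t_e = 5 mm.
A_we = 5 × 240 = 1200 mm².
F_nw = 0.6 F_EXX = 294 MPa.
R_n/Ω = (294 × 1200) / 2.0 × 10⁻³ = 176.4 kN.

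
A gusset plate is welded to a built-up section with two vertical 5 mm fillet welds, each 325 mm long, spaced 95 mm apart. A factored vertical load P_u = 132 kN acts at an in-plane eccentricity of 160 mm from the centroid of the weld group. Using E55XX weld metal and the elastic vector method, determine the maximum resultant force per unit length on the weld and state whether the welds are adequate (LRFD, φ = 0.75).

f_max ≈ 588 N/mm; adequate

E55XX → F_EXX = 550 MPa.
Total weld length L_w = 650 mm. Treat welds as unit-width lines.
Polar moment about centroid: J = 2[d³/12 + d(b/2)²] = 2[325³/12 + 325×47.5²] = 7188000 mm³.
Direct shear f_v = P/L_w = 132×10³ / 650 = 203.1 N/mm (vertical).
Torsion M = P·e = 132×10³ × 160 = 21120000 N·mm.
Critical point at (x, y) = (47.5, 162.5) from centroid. f_tx = M·y/J = 477.5 N/mm; f_ty = M·x/J = 139.6 N/mm.
Resultant f_max = √[f_tx² + (f_v + f_ty)²] = √[477.5² + (203.1 + 139.6)²] = 587.7 N/mm.
Capacity per unit length: φr_n = 0.75 × 0.6 × 550 × (0.707 × 5) = 874.9 N/mm.
587.7 ≤ 874.9 → adequate.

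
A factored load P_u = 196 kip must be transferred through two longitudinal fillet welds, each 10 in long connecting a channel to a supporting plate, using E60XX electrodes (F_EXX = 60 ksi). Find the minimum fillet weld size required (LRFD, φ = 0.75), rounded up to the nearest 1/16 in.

Total weld length L = 20 in.
Required throat t_e = P_u / (φ × 0.6 F_EXX × L) = 196 / (0.75 × 0.6 × 60 × 20) = 0.363 in.
Required leg w = t_e / 0.707 = 0.5134 in → use 9/16 in.

w = 9/16 in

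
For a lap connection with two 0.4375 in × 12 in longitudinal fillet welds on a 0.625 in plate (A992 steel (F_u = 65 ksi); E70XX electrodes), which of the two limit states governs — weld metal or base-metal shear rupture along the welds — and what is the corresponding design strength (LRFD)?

φR_n ≈ 234 kip (weld metal governs)

E70XX → F_EXX = 70 ksi.
t_e = 0.707 × 0.4375 = 0.3093 in; L = 24 in.
Weld metal: φR_n = 0.75 × 0.6 × 70 × 0.3093 × 24 = 233.8 kip.
Base metal (shear rupture): φR_n = 0.75 × 0.6 × 65 × 0.625 × 24 = 438.8 kip.
Governing: weld metal.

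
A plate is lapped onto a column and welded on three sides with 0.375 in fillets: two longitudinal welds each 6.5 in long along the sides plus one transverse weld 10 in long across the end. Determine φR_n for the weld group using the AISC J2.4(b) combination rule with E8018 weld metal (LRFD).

φR_n ≈ 249 kip

E80XX → F_EXX = 80 ksi.
t_e = 0.707 × 0.375 = 0.2651 in.
R_nwl = 0.6 × 80 × 0.2651 × 13 = 165.4 kip (longitudinal, 2 welds).
R_nwt = 0.6 × 80 × 0.2651 × 10 = 127.3 kip (transverse, base value).
(i) R_nwl + R_nwt = 292.7 kip; (ii) 0.85 R_nwl + 1.5 R_nwt = 331.5 kip.
R_n = max = 331.5 kip [governs: (ii)]; φR_n = 248.6 kip.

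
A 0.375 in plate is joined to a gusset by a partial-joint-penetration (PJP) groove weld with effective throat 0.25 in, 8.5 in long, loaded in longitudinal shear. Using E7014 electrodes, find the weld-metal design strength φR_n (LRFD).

φR_n ≈ 66.9 kip

E70XX → F_EXX = 70 ksi.
Effective throat (given) t_e = 0.25 in.
A_we = 0.25 × 8.5 = 2.125 in².
F_nw = 0.6 F_EXX = 42 ksi.
φR_n = 0.75 × 42 × 2.125 = 66.94 kip.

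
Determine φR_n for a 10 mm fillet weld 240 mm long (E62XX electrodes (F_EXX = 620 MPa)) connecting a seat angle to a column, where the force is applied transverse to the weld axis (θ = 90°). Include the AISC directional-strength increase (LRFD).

φR_n ≈ 710 kN

t_e = 0.707 × 10 = 7.07 mm; A_we = 7.07 × 240 = 1697 mm².
Directional factor: 1.0 + 0.5 sin^1.5(90°) = 1.5.
F_nw = 0.6 × 620 × 1.5 = 558 MPa.
φR_n = 0.75 × 558 × 1697 × 10⁻³ = 710.1 kN.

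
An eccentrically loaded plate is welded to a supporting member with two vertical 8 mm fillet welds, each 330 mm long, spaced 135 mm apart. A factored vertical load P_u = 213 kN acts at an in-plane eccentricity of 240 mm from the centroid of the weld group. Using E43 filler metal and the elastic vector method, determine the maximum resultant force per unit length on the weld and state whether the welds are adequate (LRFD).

f_max ≈ 1170 N/mm; NOT adequate

E43XX → F_EXX = 430 MPa.
Total weld length L_w = 660 mm. Treat welds as unit-width lines.
Polar moment about centroid: J = 2[d³/12 + d(b/2)²] = 2[330³/12 + 330×67.5²] = 8997000 mm³.
Direct shear f_v = P/L_w = 213×10³ / 660 = 322.7 N/mm (vertical).
Torsion M = P·e = 213×10³ × 240 = 51120000 N·mm.
Critical point at (x, y) = (67.5, 165) from centroid. f_tx = M·y/J = 937.6 N/mm; f_ty = M·x/J = 383.5 N/mm.
Resultant f_max = √[f_tx² + (f_v + f_ty)²] = √[937.6² + (322.7 + 383.5)²] = 1174 N/mm.
Capacity per unit length: φr_n = 0.75 × 0.6 × 430 × (0.707 × 8) = 1094 N/mm.
1174 > 1094 → NOT adequate.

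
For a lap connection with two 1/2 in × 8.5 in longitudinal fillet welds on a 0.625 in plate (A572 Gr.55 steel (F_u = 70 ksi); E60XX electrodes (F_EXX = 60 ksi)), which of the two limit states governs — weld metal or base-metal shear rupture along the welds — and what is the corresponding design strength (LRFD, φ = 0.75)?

φR_n ≈ 162 kip (weld metal governs)

t_e = 0.707 × 0.5 = 0.3535 in; L = 17 in.
Weld metal: φR_n = 0.75 × 0.6 × 60 × 0.3535 × 17 = 162.3 kip.
Base metal (shear rupture): φR_n = 0.75 × 0.6 × 70 × 0.625 × 17 = 334.7 kip.
Governing: weld metal.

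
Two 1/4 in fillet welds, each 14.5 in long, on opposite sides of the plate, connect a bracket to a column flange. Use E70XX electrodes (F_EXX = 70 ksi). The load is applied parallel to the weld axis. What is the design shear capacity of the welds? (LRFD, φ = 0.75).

Effective throat t_e = 0.707 × 0.25 = 0.1767 in.
Total length L = 29 in; A_we = 0.1767 × 29 = 5.126 in².
F_nw = 0.6 F_EXX = 0.6 × 70 = 42 ksi.
φR_n = 0.75 × 42 × 5.126 = 161.5 kip.

φR_n ≈ 161 kip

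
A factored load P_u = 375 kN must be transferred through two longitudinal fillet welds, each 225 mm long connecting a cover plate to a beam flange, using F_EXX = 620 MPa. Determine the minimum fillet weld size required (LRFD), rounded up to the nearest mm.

w = 5 mm

Total weld length L = 450 mm.
Required throat t_e = P_u / (φ × 0.6 F_EXX × L) = 375 / (0.75 × 0.6 × 620 × 450 × 10⁻³) = 2.987 mm.
Required leg w = t_e / 0.707 = 4.225 mm → use 5 mm.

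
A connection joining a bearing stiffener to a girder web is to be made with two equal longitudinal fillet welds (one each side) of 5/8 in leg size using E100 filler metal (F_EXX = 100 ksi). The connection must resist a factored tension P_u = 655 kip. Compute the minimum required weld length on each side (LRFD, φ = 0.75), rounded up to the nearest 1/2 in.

Throat t_e = 0.707 × 0.625 = 0.4419 in.
φr_n = 0.75 × 0.6 × 100 × 0.4419 = 19.88 kip/in.
L_req = P_u / φr_n = 655 / 19.88 = 32.94 in total.
Per side: 32.94 / 2 = 16.47 in.
Round up → use L = 16.5 in on each side.

L = 16.5 in on each side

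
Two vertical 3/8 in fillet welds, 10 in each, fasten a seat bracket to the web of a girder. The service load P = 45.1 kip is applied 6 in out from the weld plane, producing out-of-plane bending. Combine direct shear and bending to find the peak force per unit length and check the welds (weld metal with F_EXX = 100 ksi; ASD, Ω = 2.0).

L_w = 2 × 10 = 20 in; section modulus (unit throat) S = 2 × L²/6 = 33.33 in².
Direct shear f_v = P/L_w = 45.1/20 = 2.255 kip/in.
Moment M = P × e = 45.1 × 6 = 270.6 kip·in; bending f_b = M/S = 8.118 kip/in.
f_max = √(f_v² + f_b²) = √(2.255² + 8.118²) = 8.425 kip/in.
r_n/Ω = (1/2.0) × 0.6 × 100 × (0.707 × 0.375) = 7.954 kip/in → NOT adequate.

f_max ≈ 8.43 kip/in; NOT adequate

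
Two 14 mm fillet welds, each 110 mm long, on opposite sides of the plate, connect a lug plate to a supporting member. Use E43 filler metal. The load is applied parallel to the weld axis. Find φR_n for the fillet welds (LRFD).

φR_n ≈ 421 kN

E43XX → F_EXX = 430 MPa.
Effective throat t_e = 0.707 × 14 = 9.898 mm.
Total length L = 220 mm; A_we = 9.898 × 220 = 2178 mm².
F_nw = 0.6 F_EXX = 0.6 × 430 = 258 MPa.
φR_n = 0.75 × 258 × 2178 × 10⁻³ = 421.4 kN.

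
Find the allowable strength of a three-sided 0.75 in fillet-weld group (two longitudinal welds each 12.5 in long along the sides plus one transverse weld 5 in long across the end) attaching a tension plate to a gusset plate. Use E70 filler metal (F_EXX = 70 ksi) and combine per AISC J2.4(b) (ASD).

t_e = 0.707 × 0.75 = 0.5302 in.
R_nwl = 0.6 × 70 × 0.5302 × 25 = 556.8 kip (longitudinal, 2 welds).
R_nwt = 0.6 × 70 × 0.5302 × 5 = 111.4 kip (transverse, base value).
(i) R_nwl + R_nwt = 668.1 kip; (ii) 0.85 R_nwl + 1.5 R_nwt = 640.3 kip.
R_n = max = 668.1 kip [governs: (i)]; R_n/Ω = 334.1 kip.

R_n/Ω ≈ 334 kip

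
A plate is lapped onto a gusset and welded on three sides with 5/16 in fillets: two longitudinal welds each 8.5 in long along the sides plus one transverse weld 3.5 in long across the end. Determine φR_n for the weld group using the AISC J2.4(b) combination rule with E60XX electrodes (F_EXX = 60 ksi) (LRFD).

φR_n ≈ 122 kips

t_e = 0.707 × 0.3125 = 0.2209 in.
R_nwl = 0.6 × 60 × 0.2209 × 17 = 135.2 kips (longitudinal, 2 welds).
R_nwt = 0.6 × 60 × 0.2209 × 3.5 = 27.84 kips (transverse, base value).
(i) R_nwl + R_nwt = 163.1 kips; (ii) 0.85 R_nwl + 1.5 R_nwt = 156.7 kips.
R_n = max = 163.1 kips [governs: (i)]; φR_n = 122.3 kips.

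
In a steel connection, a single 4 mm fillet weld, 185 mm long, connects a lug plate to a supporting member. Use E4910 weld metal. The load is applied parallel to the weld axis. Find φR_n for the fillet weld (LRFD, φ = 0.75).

E49XX → F_EXX = 490 MPa.
Effective throat t_e = 0.707 × 4 = 2.828 mm.
Total length L = 185 mm; A_we = 2.828 × 185 = 523.2 mm².
F_nw = 0.6 F_EXX = 0.6 × 490 = 294 MPa.
φR_n = 0.75 × 294 × 523.2 × 10⁻³ = 115.4 kN.

φR_n ≈ 115 kN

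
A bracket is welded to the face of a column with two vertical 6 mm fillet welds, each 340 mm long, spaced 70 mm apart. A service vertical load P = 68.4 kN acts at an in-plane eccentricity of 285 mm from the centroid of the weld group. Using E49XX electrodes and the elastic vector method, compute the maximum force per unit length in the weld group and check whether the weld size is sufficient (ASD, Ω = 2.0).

f_max ≈ 489 N/mm; adequate

E49XX → F_EXX = 490 MPa.
Total weld length L_w = 680 mm. Treat welds as unit-width lines.
Polar moment about centroid: J = 2[d³/12 + d(b/2)²] = 2[340³/12 + 340×35²] = 7384000 mm³.
Direct shear f_v = P/L_w = 68.4×10³ / 680 = 100.6 N/mm (vertical).
Torsion M = P·e = 68.4×10³ × 285 = 19494000 N·mm.
Critical point at (x, y) = (35, 170) from centroid. f_tx = M·y/J = 448.8 N/mm; f_ty = M·x/J = 92.41 N/mm.
Resultant f_max = √[f_tx² + (f_v + f_ty)²] = √[448.8² + (100.6 + 92.41)²] = 488.6 N/mm.
Capacity per unit length: r_n/Ω = (1/2.0) × 0.6 × 490 × (0.707 × 6) = 623.6 N/mm.
488.6 ≤ 623.6 → adequate.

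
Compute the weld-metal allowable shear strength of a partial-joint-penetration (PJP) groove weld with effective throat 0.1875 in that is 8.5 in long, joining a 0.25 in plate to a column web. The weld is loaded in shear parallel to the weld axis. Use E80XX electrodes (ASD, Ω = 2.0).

R_n/Ω ≈ 38.2 kip

E80XX → F_EXX = 80 ksi.
Effective throat (given) t_e = 0.1875 in.
A_we = 0.1875 × 8.5 = 1.594 in².
F_nw = 0.6 F_EXX = 48 ksi.
R_n/Ω = (48 × 1.594) / 2.0 = 38.25 kip.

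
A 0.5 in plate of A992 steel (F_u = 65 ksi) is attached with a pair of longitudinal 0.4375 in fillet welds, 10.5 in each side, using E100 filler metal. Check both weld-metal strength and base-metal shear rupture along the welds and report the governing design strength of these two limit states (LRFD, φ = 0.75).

E100XX → F_EXX = 100 ksi.
t_e = 0.707 × 0.4375 = 0.3093 in; L = 21 in.
Weld metal: φR_n = 0.75 × 0.6 × 100 × 0.3093 × 21 = 292.3 kip.
Base metal (shear rupture): φR_n = 0.75 × 0.6 × 65 × 0.5 × 21 = 307.1 kip.
Governing: weld metal.

φR_n ≈ 292 kip (weld metal governs)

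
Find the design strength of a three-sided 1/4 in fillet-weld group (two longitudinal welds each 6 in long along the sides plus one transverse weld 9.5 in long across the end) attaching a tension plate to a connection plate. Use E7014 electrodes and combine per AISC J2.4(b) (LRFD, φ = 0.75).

φR_n ≈ 136 kips

E70XX → F_EXX = 70 ksi.
t_e = 0.707 × 0.25 = 0.1767 in.
R_nwl = 0.6 × 70 × 0.1767 × 12 = 89.08 kips (longitudinal, 2 welds).
R_nwt = 0.6 × 70 × 0.1767 × 9.5 = 70.52 kips (transverse, base value).
(i) R_nwl + R_nwt = 159.6 kips; (ii) 0.85 R_nwl + 1.5 R_nwt = 181.5 kips.
R_n = max = 181.5 kips [governs: (ii)]; φR_n = 136.1 kips.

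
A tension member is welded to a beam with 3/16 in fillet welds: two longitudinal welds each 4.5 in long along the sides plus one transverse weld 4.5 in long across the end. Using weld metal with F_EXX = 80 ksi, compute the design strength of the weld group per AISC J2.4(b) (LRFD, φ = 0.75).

t_e = 0.707 × 0.1875 = 0.1326 in.
R_nwl = 0.6 × 80 × 0.1326 × 9 = 57.27 kips (longitudinal, 2 welds).
R_nwt = 0.6 × 80 × 0.1326 × 4.5 = 28.63 kips (transverse, base value).
(i) R_nwl + R_nwt = 85.9 kips; (ii) 0.85 R_nwl + 1.5 R_nwt = 91.63 kips.
R_n = max = 91.63 kips [governs: (ii)]; φR_n = 68.72 kips.

φR_n ≈ 68.7 kips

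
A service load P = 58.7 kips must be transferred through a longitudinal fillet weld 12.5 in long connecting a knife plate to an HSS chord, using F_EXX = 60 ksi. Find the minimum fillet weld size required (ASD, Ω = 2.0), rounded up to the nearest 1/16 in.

Total weld length L = 12.5 in.
Required throat t_e = P × Ω / (0.6 F_EXX × L) = 58.7 × 2.0 / (0.6 × 60 × 12.5) = 0.2609 in.
Required leg w = t_e / 0.707 = 0.369 in → use 3/8 in.

w = 3/8 in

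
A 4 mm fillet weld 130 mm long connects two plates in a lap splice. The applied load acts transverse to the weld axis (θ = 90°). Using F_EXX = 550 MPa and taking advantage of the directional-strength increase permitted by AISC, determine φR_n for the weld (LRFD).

φR_n ≈ 136 kN

t_e = 0.707 × 4 = 2.828 mm; A_we = 2.828 × 130 = 367.6 mm².
Directional factor: 1.0 + 0.5 sin^1.5(90°) = 1.5.
F_nw = 0.6 × 550 × 1.5 = 495 MPa.
φR_n = 0.75 × 495 × 367.6 × 10⁻³ = 136.5 kN.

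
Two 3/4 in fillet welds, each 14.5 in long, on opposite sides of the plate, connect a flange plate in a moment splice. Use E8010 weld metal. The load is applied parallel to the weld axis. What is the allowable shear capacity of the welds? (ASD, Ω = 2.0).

R_n/Ω ≈ 369 kips

E80XX → F_EXX = 80 ksi.
Effective throat t_e = 0.707 × 0.75 = 0.5302 in.
Total length L = 29 in; A_we = 0.5302 × 29 = 15.38 in².
F_nw = 0.6 F_EXX = 0.6 × 80 = 48 ksi.
R_n = 48 × 15.38 = 738.1 kips; R_n/Ω = 738.1/2.0 = 369.1 kips.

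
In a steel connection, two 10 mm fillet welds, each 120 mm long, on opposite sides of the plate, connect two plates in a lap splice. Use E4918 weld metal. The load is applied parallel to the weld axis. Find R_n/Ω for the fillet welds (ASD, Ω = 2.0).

R_n/Ω ≈ 249 kN

E49XX → F_EXX = 490 MPa.
Effective throat t_e = 0.707 × 10 = 7.07 mm.
Total length L = 240 mm; A_we = 7.07 × 240 = 1697 mm².
F_nw = 0.6 F_EXX = 0.6 × 490 = 294 MPa.
R_n = 294 × 1697 × 10⁻³ = 498.9 kN; R_n/Ω = 498.9/2.0 = 249.4 kN.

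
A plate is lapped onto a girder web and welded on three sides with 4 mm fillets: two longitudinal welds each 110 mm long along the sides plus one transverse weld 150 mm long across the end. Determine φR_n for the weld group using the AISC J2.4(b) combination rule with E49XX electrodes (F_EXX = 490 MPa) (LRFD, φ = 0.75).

φR_n ≈ 257 kN

t_e = 0.707 × 4 = 2.828 mm.
R_nwl = 0.6 × 490 × 2.828 × 220 × 10⁻³ = 182.9 kN (longitudinal, 2 welds).
R_nwt = 0.6 × 490 × 2.828 × 150 × 10⁻³ = 124.7 kN (transverse, base value).
(i) R_nwl + R_nwt = 307.6 kN; (ii) 0.85 R_nwl + 1.5 R_nwt = 342.5 kN.
R_n = max = 342.5 kN [governs: (ii)]; φR_n = 256.9 kN.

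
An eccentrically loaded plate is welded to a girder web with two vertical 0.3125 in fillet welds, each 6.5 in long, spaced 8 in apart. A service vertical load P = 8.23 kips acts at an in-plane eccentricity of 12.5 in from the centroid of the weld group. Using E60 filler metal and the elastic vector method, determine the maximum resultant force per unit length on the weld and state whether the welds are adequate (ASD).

f_max ≈ 2.61 kip/in; adequate

E60XX → F_EXX = 60 ksi.
Total weld length L_w = 13 in. Treat welds as unit-width lines.
Polar moment about centroid: J = 2[d³/12 + d(b/2)²] = 2[6.5³/12 + 6.5×4²] = 253.8 in³.
Direct shear f_v = P/L_w = 8.23 / 13 = 0.6331 kip/in (vertical).
Torsion M = P·e = 8.23 × 12.5 = 102.88 kip·in.
Critical point at (x, y) = (4, 3.25) from centroid. f_tx = M·y/J = 1.318 kip/in; f_ty = M·x/J = 1.622 kip/in.
Resultant f_max = √[f_tx² + (f_v + f_ty)²] = √[1.318² + (0.6331 + 1.622)²] = 2.611 kip/in.
Capacity per unit length: r_n/Ω = (1/2.0) × 0.6 × 60 × (0.707 × 0.3125) = 3.977 kip/in.
2.611 ≤ 3.977 → adequate.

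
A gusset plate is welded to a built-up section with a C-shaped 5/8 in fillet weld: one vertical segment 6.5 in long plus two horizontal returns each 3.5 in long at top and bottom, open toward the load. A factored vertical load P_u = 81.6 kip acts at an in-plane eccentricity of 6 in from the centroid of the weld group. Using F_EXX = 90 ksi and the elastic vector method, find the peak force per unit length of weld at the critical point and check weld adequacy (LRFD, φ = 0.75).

Total weld length L_w = 13.5 in. Treat welds as unit-width lines.
Centroid: x̄ = 2×3.5×1.75 / 13.5 = 0.9074 in from the vertical weld.
Polar moment about centroid: J = I_x + I_y = [6.5³/12 + 2×3.5×3.25²] + [6.5×0.9074² + 2(3.5³/12 + 3.5×0.8426²)] = 114.3 in³.
Direct shear f_v = P/L_w = 81.6 / 13.5 = 6.044 kip/in (vertical).
Torsion M = P·e = 81.6 × 6 = 489.6 kip·in.
Critical point at (x, y) = (2.593, 3.25) from centroid. f_tx = M·y/J = 13.92 kip/in; f_ty = M·x/J = 11.11 kip/in.
Resultant f_max = √[f_tx² + (f_v + f_ty)²] = √[13.92² + (6.044 + 11.11)²] = 22.09 kip/in.
Capacity per unit length: φr_n = 0.75 × 0.6 × 90 × (0.707 × 0.625) = 17.9 kip/in.
22.09 > 17.9 → NOT adequate.

f_max ≈ 22.1 kip/in; NOT adequate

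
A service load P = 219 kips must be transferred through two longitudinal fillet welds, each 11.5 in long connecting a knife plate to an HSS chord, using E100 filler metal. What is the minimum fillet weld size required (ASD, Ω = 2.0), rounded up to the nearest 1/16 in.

E100XX → F_EXX = 100 ksi.
Total weld length L = 23 in.
Required throat t_e = P × Ω / (0.6 F_EXX × L) = 219 × 2.0 / (0.6 × 100 × 23) = 0.3174 in.
Required leg w = t_e / 0.707 = 0.4489 in → use 1/2 in.

w = 1/2 in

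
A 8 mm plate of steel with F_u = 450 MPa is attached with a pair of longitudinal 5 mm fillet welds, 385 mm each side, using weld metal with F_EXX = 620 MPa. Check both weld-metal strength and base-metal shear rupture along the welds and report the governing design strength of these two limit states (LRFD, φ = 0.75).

φR_n ≈ 759 kN (weld metal governs)

t_e = 0.707 × 5 = 3.535 mm; L = 770 mm.
Weld metal: φR_n = 0.75 × 0.6 × 620 × 3.535 × 770 × 10⁻³ = 759.4 kN.
Base metal (shear rupture): φR_n = 0.75 × 0.6 × 450 × 8 × 770 × 10⁻³ = 1247 kN.
Governing: weld metal.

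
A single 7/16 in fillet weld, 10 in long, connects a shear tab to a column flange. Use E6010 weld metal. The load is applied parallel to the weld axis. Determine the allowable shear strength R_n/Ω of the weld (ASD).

E60XX → F_EXX = 60 ksi.
Effective throat t_e = 0.707 × 0.4375 = 0.3093 in.
Total length L = 10 in; A_we = 0.3093 × 10 = 3.093 in².
F_nw = 0.6 F_EXX = 0.6 × 60 = 36 ksi.
R_n = 36 × 3.093 = 111.4 kips; R_n/Ω = 111.4/2.0 = 55.68 kips.

R_n/Ω ≈ 55.7 kips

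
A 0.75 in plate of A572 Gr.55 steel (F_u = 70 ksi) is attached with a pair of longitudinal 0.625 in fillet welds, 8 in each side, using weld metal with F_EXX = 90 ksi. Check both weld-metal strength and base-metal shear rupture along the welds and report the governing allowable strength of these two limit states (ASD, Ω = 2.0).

t_e = 0.707 × 0.625 = 0.4419 in; L = 16 in.
Weld metal: R_n/Ω = (1/2.0) × 0.6 × 90 × 0.4419 × 16 = 190.9 kip.
Base metal (shear rupture): R_n/Ω = (1/2.0) × 0.6 × 70 × 0.75 × 16 = 252 kip.
Governing: weld metal.

R_n/Ω ≈ 191 kip (weld metal governs)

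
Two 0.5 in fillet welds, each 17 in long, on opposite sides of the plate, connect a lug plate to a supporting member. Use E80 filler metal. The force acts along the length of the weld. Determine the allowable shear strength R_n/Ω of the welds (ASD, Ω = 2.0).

R_n/Ω ≈ 288 kips

E80XX → F_EXX = 80 ksi.
Effective throat t_e = 0.707 × 0.5 = 0.3535 in.
Total length L = 34 in; A_we = 0.3535 × 34 = 12.02 in².
F_nw = 0.6 F_EXX = 0.6 × 80 = 48 ksi.
R_n = 48 × 12.02 = 576.9 kips; R_n/Ω = 576.9/2.0 = 288.5 kips.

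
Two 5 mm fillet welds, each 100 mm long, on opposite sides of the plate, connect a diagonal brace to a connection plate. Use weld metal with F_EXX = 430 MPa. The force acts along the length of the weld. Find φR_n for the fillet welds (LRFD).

φR_n ≈ 137 kN

Effective throat t_e = 0.707 × 5 = 3.535 mm.
Total length L = 200 mm; A_we = 3.535 × 200 = 707 mm².
F_nw = 0.6 F_EXX = 0.6 × 430 = 258 MPa.
φR_n = 0.75 × 258 × 707 × 10⁻³ = 136.8 kN.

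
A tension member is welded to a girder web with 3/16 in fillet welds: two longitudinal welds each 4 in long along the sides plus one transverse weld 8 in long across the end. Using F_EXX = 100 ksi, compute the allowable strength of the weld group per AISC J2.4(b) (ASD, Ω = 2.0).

R_n/Ω ≈ 74.8 kips

t_e = 0.707 × 0.1875 = 0.1326 in.
R_nwl = 0.6 × 100 × 0.1326 × 8 = 63.63 kips (longitudinal, 2 welds).
R_nwt = 0.6 × 100 × 0.1326 × 8 = 63.63 kips (transverse, base value).
(i) R_nwl + R_nwt = 127.3 kips; (ii) 0.85 R_nwl + 1.5 R_nwt = 149.5 kips.
R_n = max = 149.5 kips [governs: (ii)]; R_n/Ω = 74.77 kips.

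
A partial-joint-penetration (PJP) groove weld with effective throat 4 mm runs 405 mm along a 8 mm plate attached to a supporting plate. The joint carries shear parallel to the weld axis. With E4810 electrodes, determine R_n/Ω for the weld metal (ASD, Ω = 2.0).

R_n/Ω ≈ 233 kN

E48XX → F_EXX = 480 MPa.
Effective throat (given) t_e = 4 mm.
A_we = 4 × 405 = 1620 mm².
F_nw = 0.6 F_EXX = 288 MPa.
R_n/Ω = (288 × 1620) / 2.0 × 10⁻³ = 233.3 kN.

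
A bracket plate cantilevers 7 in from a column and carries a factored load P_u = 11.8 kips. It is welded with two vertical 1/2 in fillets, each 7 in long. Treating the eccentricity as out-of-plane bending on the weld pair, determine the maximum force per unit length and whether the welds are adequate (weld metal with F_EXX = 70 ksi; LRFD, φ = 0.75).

f_max ≈ 5.13 kip/in; adequate

L_w = 2 × 7 = 14 in; section modulus (unit throat) S = 2 × L²/6 = 16.33 in².
Direct shear f_v = P/L_w = 11.8/14 = 0.8429 kip/in.
Moment M = P × e = 11.8 × 7 = 82.6 kip·in; bending f_b = M/S = 5.057 kip/in.
f_max = √(f_v² + f_b²) = √(0.8429² + 5.057²) = 5.127 kip/in.
φr_n = 0.75 × 0.6 × 70 × (0.707 × 0.5) = 11.14 kip/in → adequate.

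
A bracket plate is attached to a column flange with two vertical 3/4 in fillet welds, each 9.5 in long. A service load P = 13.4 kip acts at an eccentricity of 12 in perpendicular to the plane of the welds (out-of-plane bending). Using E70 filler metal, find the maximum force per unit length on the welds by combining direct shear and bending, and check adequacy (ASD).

f_max ≈ 5.39 kip/in; adequate

E70XX → F_EXX = 70 ksi.
L_w = 2 × 9.5 = 19 in; section modulus (unit throat) S = 2 × L²/6 = 30.08 in².
Direct shear f_v = P/L_w = 13.4/19 = 0.7053 kip/in.
Moment M = P × e = 13.4 × 12 = 160.8 kip·in; bending f_b = M/S = 5.345 kip/in.
f_max = √(f_v² + f_b²) = √(0.7053² + 5.345²) = 5.391 kip/in.
r_n/Ω = (1/2.0) × 0.6 × 70 × (0.707 × 0.75) = 11.14 kip/in → adequate.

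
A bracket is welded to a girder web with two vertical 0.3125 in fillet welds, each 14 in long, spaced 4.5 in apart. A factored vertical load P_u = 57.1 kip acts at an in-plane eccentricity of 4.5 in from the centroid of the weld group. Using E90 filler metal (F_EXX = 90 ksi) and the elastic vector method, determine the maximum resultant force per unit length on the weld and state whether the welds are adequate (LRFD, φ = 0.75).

f_max ≈ 4.25 kip/in; adequate

Total weld length L_w = 28 in. Treat welds as unit-width lines.
Polar moment about centroid: J = 2[d³/12 + d(b/2)²] = 2[14³/12 + 14×2.25²] = 599.1 in³.
Direct shear f_v = P/L_w = 57.1 / 28 = 2.039 kip/in (vertical).
Torsion M = P·e = 57.1 × 4.5 = 256.95 kip·in.
Critical point at (x, y) = (2.25, 7) from centroid. f_tx = M·y/J = 3.002 kip/in; f_ty = M·x/J = 0.965 kip/in.
Resultant f_max = √[f_tx² + (f_v + f_ty)²] = √[3.002² + (2.039 + 0.965)²] = 4.247 kip/in.
Capacity per unit length: φr_n = 0.75 × 0.6 × 90 × (0.707 × 0.3125) = 8.948 kip/in.
4.247 ≤ 8.948 → adequate.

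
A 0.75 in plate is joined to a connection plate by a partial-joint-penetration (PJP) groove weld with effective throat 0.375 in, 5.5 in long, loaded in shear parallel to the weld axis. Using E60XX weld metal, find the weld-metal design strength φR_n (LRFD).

E60XX → F_EXX = 60 ksi.
Effective throat (given) t_e = 0.375 in.
A_we = 0.375 × 5.5 = 2.062 in².
F_nw = 0.6 F_EXX = 36 ksi.
φR_n = 0.75 × 36 × 2.062 = 55.69 kip.

φR_n ≈ 55.7 kip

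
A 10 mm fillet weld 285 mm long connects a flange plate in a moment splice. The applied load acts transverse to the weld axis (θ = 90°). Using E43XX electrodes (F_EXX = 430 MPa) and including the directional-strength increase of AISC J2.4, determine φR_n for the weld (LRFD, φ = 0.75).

φR_n ≈ 585 kN

t_e = 0.707 × 10 = 7.07 mm; A_we = 7.07 × 285 = 2015 mm².
Directional factor: 1.0 + 0.5 sin^1.5(90°) = 1.5.
F_nw = 0.6 × 430 × 1.5 = 387 MPa.
φR_n = 0.75 × 387 × 2015 × 10⁻³ = 584.8 kN.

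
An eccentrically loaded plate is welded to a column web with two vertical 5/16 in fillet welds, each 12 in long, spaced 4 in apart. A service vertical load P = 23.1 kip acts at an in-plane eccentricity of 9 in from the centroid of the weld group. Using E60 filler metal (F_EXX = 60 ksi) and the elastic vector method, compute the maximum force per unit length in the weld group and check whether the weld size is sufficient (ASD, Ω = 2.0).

f_max ≈ 3.84 kip/in; adequate

Total weld length L_w = 24 in. Treat welds as unit-width lines.
Polar moment about centroid: J = 2[d³/12 + d(b/2)²] = 2[12³/12 + 12×2²] = 384 in³.
Direct shear f_v = P/L_w = 23.1 / 24 = 0.9625 kip/in (vertical).
Torsion M = P·e = 23.1 × 9 = 207.9 kip·in.
Critical point at (x, y) = (2, 6) from centroid. f_tx = M·y/J = 3.248 kip/in; f_ty = M·x/J = 1.083 kip/in.
Resultant f_max = √[f_tx² + (f_v + f_ty)²] = √[3.248² + (0.9625 + 1.083)²] = 3.839 kip/in.
Capacity per unit length: r_n/Ω = (1/2.0) × 0.6 × 60 × (0.707 × 0.3125) = 3.977 kip/in.
3.839 ≤ 3.977 → adequate.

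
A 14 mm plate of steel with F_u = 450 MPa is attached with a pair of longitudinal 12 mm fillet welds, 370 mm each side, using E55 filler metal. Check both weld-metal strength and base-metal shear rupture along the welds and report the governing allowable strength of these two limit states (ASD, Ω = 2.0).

R_n/Ω ≈ 1040 kN (weld metal governs)

E55XX → F_EXX = 550 MPa.
t_e = 0.707 × 12 = 8.484 mm; L = 740 mm.
Weld metal: R_n/Ω = (1/2.0) × 0.6 × 550 × 8.484 × 740 × 10⁻³ = 1036 kN.
Base metal (shear rupture): R_n/Ω = (1/2.0) × 0.6 × 450 × 14 × 740 × 10⁻³ = 1399 kN.
Governing: weld metal.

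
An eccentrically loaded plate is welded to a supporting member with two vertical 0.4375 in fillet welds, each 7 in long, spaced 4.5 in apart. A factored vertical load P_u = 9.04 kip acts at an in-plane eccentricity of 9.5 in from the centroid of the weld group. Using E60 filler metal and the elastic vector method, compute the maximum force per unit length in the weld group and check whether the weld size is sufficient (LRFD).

E60XX → F_EXX = 60 ksi.
Total weld length L_w = 14 in. Treat welds as unit-width lines.
Polar moment about centroid: J = 2[d³/12 + d(b/2)²] = 2[7³/12 + 7×2.25²] = 128 in³.
Direct shear f_v = P/L_w = 9.04 / 14 = 0.6457 kip/in (vertical).
Torsion M = P·e = 9.04 × 9.5 = 85.88 kip·in.
Critical point at (x, y) = (2.25, 3.5) from centroid. f_tx = M·y/J = 2.348 kip/in; f_ty = M·x/J = 1.509 kip/in.
Resultant f_max = √[f_tx² + (f_v + f_ty)²] = √[2.348² + (0.6457 + 1.509)²] = 3.187 kip/in.
Capacity per unit length: φr_n = 0.75 × 0.6 × 60 × (0.707 × 0.4375) = 8.351 kip/in.
3.187 ≤ 8.351 → adequate.

f_max ≈ 3.19 kip/in; adequate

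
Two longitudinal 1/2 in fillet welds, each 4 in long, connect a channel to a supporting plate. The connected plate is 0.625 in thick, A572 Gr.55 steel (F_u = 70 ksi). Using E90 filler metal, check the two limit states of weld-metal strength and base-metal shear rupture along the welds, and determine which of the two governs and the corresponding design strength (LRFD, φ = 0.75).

E90XX → F_EXX = 90 ksi.
t_e = 0.707 × 0.5 = 0.3535 in; L = 8 in.
Weld metal: φR_n = 0.75 × 0.6 × 90 × 0.3535 × 8 = 114.5 kip.
Base metal (shear rupture): φR_n = 0.75 × 0.6 × 70 × 0.625 × 8 = 157.5 kip.
Governing: weld metal.

φR_n ≈ 115 kip (weld metal governs)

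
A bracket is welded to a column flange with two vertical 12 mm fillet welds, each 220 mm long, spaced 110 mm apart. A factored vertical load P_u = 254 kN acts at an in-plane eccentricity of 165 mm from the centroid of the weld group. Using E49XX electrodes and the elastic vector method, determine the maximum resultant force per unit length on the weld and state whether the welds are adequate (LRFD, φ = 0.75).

E49XX → F_EXX = 490 MPa.
Total weld length L_w = 440 mm. Treat welds as unit-width lines.
Polar moment about centroid: J = 2[d³/12 + d(b/2)²] = 2[220³/12 + 220×55²] = 3106000 mm³.
Direct shear f_v = P/L_w = 254×10³ / 440 = 577.3 N/mm (vertical).
Torsion M = P·e = 254×10³ × 165 = 41910000 N·mm.
Critical point at (x, y) = (55, 110) from centroid. f_tx = M·y/J = 1484 N/mm; f_ty = M·x/J = 742.2 N/mm.
Resultant f_max = √[f_tx² + (f_v + f_ty)²] = √[1484² + (577.3 + 742.2)²] = 1986 N/mm.
Capacity per unit length: φr_n = 0.75 × 0.6 × 490 × (0.707 × 12) = 1871 N/mm.
1986 > 1871 → NOT adequate.

f_max ≈ 1990 N/mm; NOT adequate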